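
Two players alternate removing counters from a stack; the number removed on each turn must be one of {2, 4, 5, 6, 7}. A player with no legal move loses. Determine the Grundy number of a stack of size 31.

2

G(0) = 0
G(1) = mex{} = 0
G(2) = mex{0} = 1
G(3) = mex{0} = 1
G(4) = mex{1,0} = 2
G(5) = mex{1,0,0} = 2
G(6) = mex{2,1,0,0} = 3
G(7) = mex{2,1,1,0,0} = 3
G(8) = mex{3,2,1,1,0} = 4
G(9) = mex{3,2,2,1,1} = 0
G(10) = mex{4,3,2,2,1} = 0
G(11) = mex{0,3,3,2,2} = 1
G(12) = mex{0,4,3,3,2} = 1
G(13) = mex{1,0,4,3,3} = 2
G(14) = mex{1,0,0,4,3} = 2
G(15) = mex{2,1,0,0,4} = 3
G(16) = mex{2,1,1,0,0} = 3
G(17) = mex{3,2,1,1,0} = 4
G(18) = mex{3,2,2,1,1} = 0
G(19) = mex{4,3,2,2,1} = 0
G(20) = mex{0,3,3,2,2} = 1
G(21) = mex{0,4,3,3,2} = 1
G(22) = mex{1,0,4,3,3} = 2
G(23) = mex{1,0,0,4,3} = 2
G(24) = mex{2,1,0,0,4} = 3
G(25) = mex{2,1,1,0,0} = 3
G(26) = mex{3,2,1,1,0} = 4
G(27) = mex{3,2,2,1,1} = 0
G(28) = mex{4,3,2,2,1} = 0
G(29) = mex{0,3,3,2,2} = 1
G(30) = mex{0,4,3,3,2} = 1
G(31) = mex{1,0,4,3,3} = 2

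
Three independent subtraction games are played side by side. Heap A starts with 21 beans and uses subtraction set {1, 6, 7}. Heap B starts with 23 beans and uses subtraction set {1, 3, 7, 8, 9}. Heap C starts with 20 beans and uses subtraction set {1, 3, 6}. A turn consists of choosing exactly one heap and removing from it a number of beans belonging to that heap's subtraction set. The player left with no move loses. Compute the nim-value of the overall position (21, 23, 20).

2

Heap A, S = {1, 6, 7}:
n :  0  1  2  3  4  5  6  7  8  9 10 11 12 13 14 15 16 17 18 19 20 21
G :  0  1  0  1  0  1  2  3  2  3  2  3  0  1  0  1  0  1  2  3  2  3
G_A(21) = 3.
Heap B, S = {1, 3, 7, 8, 9}:
n :  0  1  2  3  4  5  6  7  8  9 10 11 12 13 14 15 16 17 18 19 20 21 22 23
G :  0  1  0  1  0  1  0  1  2  3  2  3  2  3  2  3  0  1  0  1  0  1  0  1
G_B(23) = 1.
Heap C, S = {1, 3, 6}:
n :  0  1  2  3  4  5  6  7  8  9 10 11 12 13 14 15 16 17 18 19 20
G :  0  1  0  1  0  1  2  3  2  0  1  0  1  0  1  2  3  2  0  1  0
G_C(20) = 0.
Combined Grundy value = 3 ⊕ 1 ⊕ 0 = 2.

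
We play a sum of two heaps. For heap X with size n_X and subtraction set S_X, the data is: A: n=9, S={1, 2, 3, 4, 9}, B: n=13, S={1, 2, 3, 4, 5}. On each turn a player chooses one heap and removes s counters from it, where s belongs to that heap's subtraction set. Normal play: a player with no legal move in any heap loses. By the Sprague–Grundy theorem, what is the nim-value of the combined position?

Heap A, S = {1, 2, 3, 4, 9}:
n : 0 1 2 3 4 5 6 7 8 9
G : 0 1 2 3 4 0 1 2 3 4
G_A(9) = 4.
Heap B, S = {1, 2, 3, 4, 5}:
n :  0  1  2  3  4  5  6  7  8  9 10 11 12 13
G :  0  1  2  3  4  5  0  1  2  3  4  5  0  1
G_B(13) = 1.
Combined Grundy value = 4 ⊕ 1 = 5.

5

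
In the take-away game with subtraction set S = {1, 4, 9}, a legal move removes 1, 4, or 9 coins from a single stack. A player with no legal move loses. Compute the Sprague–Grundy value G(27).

G(0) = 0
G(1) = mex{0} = 1
G(2) = mex{1} = 0
G(3) = mex{0} = 1
G(4) = mex{1,0} = 2
G(5) = mex{2,1} = 0
G(6) = mex{0,0} = 1
G(7) = mex{1,1} = 0
G(8) = mex{0,2} = 1
G(9) = mex{1,0,0} = 2
G(10) = mex{2,1,1} = 0
G(11) = mex{0,0,0} = 1
G(12) = mex{1,1,1} = 0
G(13) = mex{0,2,2} = 1
G(14) = mex{1,0,0} = 2
G(15) = mex{2,1,1} = 0
G(16) = mex{0,0,0} = 1
G(17) = mex{1,1,1} = 0
G(18) = mex{0,2,2} = 1
G(19) = mex{1,0,0} = 2
G(20) = mex{2,1,1} = 0
G(21) = mex{0,0,0} = 1
G(22) = mex{1,1,1} = 0
G(23) = mex{0,2,2} = 1
G(24) = mex{1,0,0} = 2
G(25) = mex{2,1,1} = 0
G(26) = mex{0,0,0} = 1
G(27) = mex{1,1,1} = 0

0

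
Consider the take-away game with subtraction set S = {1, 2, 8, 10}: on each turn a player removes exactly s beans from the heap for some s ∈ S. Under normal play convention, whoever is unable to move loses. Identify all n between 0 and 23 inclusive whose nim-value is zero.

G(0) = 0
G(1) = mex{0} = 1
G(2) = mex{1,0} = 2
G(3) = mex{2,1} = 0
G(4) = mex{0,2} = 1
G(5) = mex{1,0} = 2
G(6) = mex{2,1} = 0
G(7) = mex{0,2} = 1
G(8) = mex{1,0,0} = 2
G(9) = mex{2,1,1} = 0
G(10) = mex{0,2,2,0} = 1
G(11) = mex{1,0,0,1} = 2
G(12) = mex{2,1,1,2} = 0
G(13) = mex{0,2,2,0} = 1
G(14) = mex{1,0,0,1} = 2
G(15) = mex{2,1,1,2} = 0
G(16) = mex{0,2,2,0} = 1
G(17) = mex{1,0,0,1} = 2
G(18) = mex{2,1,1,2} = 0
G(19) = mex{0,2,2,0} = 1
G(20) = mex{1,0,0,1} = 2
G(21) = mex{2,1,1,2} = 0
G(22) = mex{0,2,2,0} = 1
G(23) = mex{1,0,0,1} = 2
P-positions are exactly the n with G(n) = 0.

0, 3, 6, 9, 12, 15, 18, 21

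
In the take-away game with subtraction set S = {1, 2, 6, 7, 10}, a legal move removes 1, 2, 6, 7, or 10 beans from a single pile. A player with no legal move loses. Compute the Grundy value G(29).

2

n :  0  1  2  3  4  5  6  7  8  9 10 11 12 13 14 15 16 17 18 19 20 21 22 23 24 25 26 27 28 29
G :  0  1  2  0  1  2  3  4  0  1  2  0  1  2  3  4  0  1  2  0  1  2  3  4  0  1  2  0  1  2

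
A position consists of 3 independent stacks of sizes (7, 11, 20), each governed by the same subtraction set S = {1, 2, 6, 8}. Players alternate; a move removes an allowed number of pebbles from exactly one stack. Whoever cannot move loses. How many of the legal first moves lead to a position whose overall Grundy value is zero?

All stacks use S = {1, 2, 6, 8}:
G(0) = 0
G(1) = mex{0} = 1
G(2) = mex{1,0} = 2
G(3) = mex{2,1} = 0
G(4) = mex{0,2} = 1
G(5) = mex{1,0} = 2
G(6) = mex{2,1,0} = 3
G(7) = mex{3,2,1} = 0
G(8) = mex{0,3,2,0} = 1
G(9) = mex{1,0,0,1} = 2
G(10) = mex{2,1,1,2} = 0
G(11) = mex{0,2,2,0} = 1
G(12) = mex{1,0,3,1} = 2
G(13) = mex{2,1,0,2} = 3
G(14) = mex{3,2,1,3} = 0
G(15) = mex{0,3,2,0} = 1
G(16) = mex{1,0,0,1} = 2
G(17) = mex{2,1,1,2} = 0
G(18) = mex{0,2,2,0} = 1
G(19) = mex{1,0,3,1} = 2
G(20) = mex{2,1,0,2} = 3
Stack A: G(7) = 0.
Stack B: G(11) = 1.
Stack C: G(20) = 3.
Combined Grundy value = 0 ⊕ 1 ⊕ 3 = 2.
A winning move leaves total XOR = 0, i.e. changes one component's Grundy value g to g ⊕ X where X is the current total.
Stack A: need g' = 0⊕2 = 2. Options: 7−1→G=3, 7−2→G=2, 7−6→G=1. Hits: 1.
Stack B: need g' = 1⊕2 = 3. Options: 11−1→G=0, 11−2→G=2, 11−6→G=2, 11−8→G=0. Hits: 0.
Stack C: need g' = 3⊕2 = 1. Options: 20−1→G=2, 20−2→G=1, 20−6→G=0, 20−8→G=2. Hits: 1.

2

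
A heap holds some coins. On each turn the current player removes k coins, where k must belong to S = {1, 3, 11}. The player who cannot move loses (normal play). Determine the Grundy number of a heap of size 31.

n :  0  1  2  3  4  5  6  7  8  9 10 11 12 13 14 15 16 17 18 19 20 21 22 23 24 25 26 27 28 29 30 31
G :  0  1  0  1  0  1  0  1  0  1  0  1  0  1  0  1  0  1  0  1  0  1  0  1  0  1  0  1  0  1  0  1

1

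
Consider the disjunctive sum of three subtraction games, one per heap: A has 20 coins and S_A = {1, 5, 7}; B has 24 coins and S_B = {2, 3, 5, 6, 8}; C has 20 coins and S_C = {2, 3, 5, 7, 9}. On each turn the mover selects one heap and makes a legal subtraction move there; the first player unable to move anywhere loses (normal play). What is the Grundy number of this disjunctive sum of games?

Heap A, S = {1, 5, 7}:
G(0) = 0
G(1) = mex{0} = 1
G(2) = mex{1} = 0
G(3) = mex{0} = 1
G(4) = mex{1} = 0
G(5) = mex{0,0} = 1
G(6) = mex{1,1} = 0
G(7) = mex{0,0,0} = 1
G(8) = mex{1,1,1} = 0
G(9) = mex{0,0,0} = 1
G(10) = mex{1,1,1} = 0
G(11) = mex{0,0,0} = 1
G(12) = mex{1,1,1} = 0
G(13) = mex{0,0,0} = 1
G(14) = mex{1,1,1} = 0
G(15) = mex{0,0,0} = 1
G(16) = mex{1,1,1} = 0
G(17) = mex{0,0,0} = 1
G(18) = mex{1,1,1} = 0
G(19) = mex{0,0,0} = 1
G(20) = mex{1,1,1} = 0
G_A(20) = 0.
Heap B, S = {2, 3, 5, 6, 8}:
G(0) = 0
G(1) = mex{} = 0
G(2) = mex{0} = 1
G(3) = mex{0,0} = 1
G(4) = mex{1,0} = 2
G(5) = mex{1,1,0} = 2
G(6) = mex{2,1,0,0} = 3
G(7) = mex{2,2,1,0} = 3
G(8) = mex{3,2,1,1,0} = 4
G(9) = mex{3,3,2,1,0} = 4
G(10) = mex{4,3,2,2,1} = 0
G(11) = mex{4,4,3,2,1} = 0
G(12) = mex{0,4,3,3,2} = 1
G(13) = mex{0,0,4,3,2} = 1
G(14) = mex{1,0,4,4,3} = 2
G(15) = mex{1,1,0,4,3} = 2
G(16) = mex{2,1,0,0,4} = 3
G(17) = mex{2,2,1,0,4} = 3
G(18) = mex{3,2,1,1,0} = 4
G(19) = mex{3,3,2,1,0} = 4
G(20) = mex{4,3,2,2,1} = 0
G(21) = mex{4,4,3,2,1} = 0
G(22) = mex{0,4,3,3,2} = 1
G(23) = mex{0,0,4,3,2} = 1
G(24) = mex{1,0,4,4,3} = 2
G_B(24) = 2.
Heap C, S = {2, 3, 5, 7, 9}:
G(0) = 0
G(1) = mex{} = 0
G(2) = mex{0} = 1
G(3) = mex{0,0} = 1
G(4) = mex{1,0} = 2
G(5) = mex{1,1,0} = 2
G(6) = mex{2,1,0} = 3
G(7) = mex{2,2,1,0} = 3
G(8) = mex{3,2,1,0} = 4
G(9) = mex{3,3,2,1,0} = 4
G(10) = mex{4,3,2,1,0} = 5
G(11) = mex{4,4,3,2,1} = 0
G(12) = mex{5,4,3,2,1} = 0
G(13) = mex{0,5,4,3,2} = 1
G(14) = mex{0,0,4,3,2} = 1
G(15) = mex{1,0,5,4,3} = 2
G(16) = mex{1,1,0,4,3} = 2
G(17) = mex{2,1,0,5,4} = 3
G(18) = mex{2,2,1,0,4} = 3
G(19) = mex{3,2,1,0,5} = 4
G(20) = mex{3,3,2,1,0} = 4
G_C(20) = 4.
Combined Grundy value = 0 ⊕ 2 ⊕ 4 = 6.

6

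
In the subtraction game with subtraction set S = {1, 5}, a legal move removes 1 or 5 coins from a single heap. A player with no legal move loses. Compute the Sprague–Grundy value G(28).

0

G(0) = 0
G(1) = mex{0} = 1
G(2) = mex{1} = 0
G(3) = mex{0} = 1
G(4) = mex{1} = 0
G(5) = mex{0,0} = 1
G(6) = mex{1,1} = 0
G(7) = mex{0,0} = 1
G(8) = mex{1,1} = 0
G(9) = mex{0,0} = 1
G(10) = mex{1,1} = 0
G(11) = mex{0,0} = 1
G(12) = mex{1,1} = 0
G(13) = mex{0,0} = 1
G(14) = mex{1,1} = 0
G(15) = mex{0,0} = 1
G(16) = mex{1,1} = 0
G(17) = mex{0,0} = 1
G(18) = mex{1,1} = 0
G(19) = mex{0,0} = 1
G(20) = mex{1,1} = 0
G(21) = mex{0,0} = 1
G(22) = mex{1,1} = 0
G(23) = mex{0,0} = 1
G(24) = mex{1,1} = 0
G(25) = mex{0,0} = 1
G(26) = mex{1,1} = 0
G(27) = mex{0,0} = 1
G(28) = mex{1,1} = 0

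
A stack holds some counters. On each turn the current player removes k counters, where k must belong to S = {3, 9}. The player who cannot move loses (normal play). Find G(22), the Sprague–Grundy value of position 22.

G(0) = 0
G(1) = mex{} = 0
G(2) = mex{} = 0
G(3) = mex{0} = 1
G(4) = mex{0} = 1
G(5) = mex{0} = 1
G(6) = mex{1} = 0
G(7) = mex{1} = 0
G(8) = mex{1} = 0
G(9) = mex{0,0} = 1
G(10) = mex{0,0} = 1
G(11) = mex{0,0} = 1
G(12) = mex{1,1} = 0
G(13) = mex{1,1} = 0
G(14) = mex{1,1} = 0
G(15) = mex{0,0} = 1
G(16) = mex{0,0} = 1
G(17) = mex{0,0} = 1
G(18) = mex{1,1} = 0
G(19) = mex{1,1} = 0
G(20) = mex{1,1} = 0
G(21) = mex{0,0} = 1
G(22) = mex{0,0} = 1

1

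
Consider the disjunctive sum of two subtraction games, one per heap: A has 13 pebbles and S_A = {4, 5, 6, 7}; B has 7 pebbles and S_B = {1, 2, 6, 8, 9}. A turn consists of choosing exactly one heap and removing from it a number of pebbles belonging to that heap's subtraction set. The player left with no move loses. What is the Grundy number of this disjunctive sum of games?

Heap A, S = {4, 5, 6, 7}:
n :  0  1  2  3  4  5  6  7  8  9 10 11 12 13
G :  0  0  0  0  1  1  1  1  2  2  2  0  0  0
G_A(13) = 0.
Heap B, S = {1, 2, 6, 8, 9}:
G(0) = 0
G(1) = mex{0} = 1
G(2) = mex{1,0} = 2
G(3) = mex{2,1} = 0
G(4) = mex{0,2} = 1
G(5) = mex{1,0} = 2
G(6) = mex{2,1,0} = 3
G(7) = mex{3,2,1} = 0
G_B(7) = 0.
Combined Grundy value = 0 ⊕ 0 = 0.

0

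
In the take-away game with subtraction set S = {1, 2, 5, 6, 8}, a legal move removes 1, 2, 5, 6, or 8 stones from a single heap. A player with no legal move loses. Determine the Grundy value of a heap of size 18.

G(0) = 0
G(1) = mex{0} = 1
G(2) = mex{1,0} = 2
G(3) = mex{2,1} = 0
G(4) = mex{0,2} = 1
G(5) = mex{1,0,0} = 2
G(6) = mex{2,1,1,0} = 3
G(7) = mex{3,2,2,1} = 0
G(8) = mex{0,3,0,2,0} = 1
G(9) = mex{1,0,1,0,1} = 2
G(10) = mex{2,1,2,1,2} = 0
G(11) = mex{0,2,3,2,0} = 1
G(12) = mex{1,0,0,3,1} = 2
G(13) = mex{2,1,1,0,2} = 3
G(14) = mex{3,2,2,1,3} = 0
G(15) = mex{0,3,0,2,0} = 1
G(16) = mex{1,0,1,0,1} = 2
G(17) = mex{2,1,2,1,2} = 0
G(18) = mex{0,2,3,2,0} = 1

1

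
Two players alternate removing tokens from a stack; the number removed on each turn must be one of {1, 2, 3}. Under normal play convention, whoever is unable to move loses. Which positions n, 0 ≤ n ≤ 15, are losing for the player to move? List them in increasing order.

0, 4, 8, 12

n :  0  1  2  3  4  5  6  7  8  9 10 11 12 13 14 15
G :  0  1  2  3  0  1  2  3  0  1  2  3  0  1  2  3
P-positions are exactly the n with G(n) = 0.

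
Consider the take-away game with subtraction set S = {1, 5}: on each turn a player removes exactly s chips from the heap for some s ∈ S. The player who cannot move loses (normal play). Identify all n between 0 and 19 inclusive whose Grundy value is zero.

0, 2, 4, 6, 8, 10, 12, 14, 16, 18

G(0) = 0
G(1) = mex{0} = 1
G(2) = mex{1} = 0
G(3) = mex{0} = 1
G(4) = mex{1} = 0
G(5) = mex{0,0} = 1
G(6) = mex{1,1} = 0
G(7) = mex{0,0} = 1
G(8) = mex{1,1} = 0
G(9) = mex{0,0} = 1
G(10) = mex{1,1} = 0
G(11) = mex{0,0} = 1
G(12) = mex{1,1} = 0
G(13) = mex{0,0} = 1
G(14) = mex{1,1} = 0
G(15) = mex{0,0} = 1
G(16) = mex{1,1} = 0
G(17) = mex{0,0} = 1
G(18) = mex{1,1} = 0
G(19) = mex{0,0} = 1
P-positions are exactly the n with G(n) = 0.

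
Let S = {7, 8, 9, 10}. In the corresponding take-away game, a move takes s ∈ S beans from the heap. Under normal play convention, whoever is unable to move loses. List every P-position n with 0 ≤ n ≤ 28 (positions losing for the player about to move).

0, 1, 2, 3, 4, 5, 6, 17, 18, 19, 20, 21, 22, 23

n :  0  1  2  3  4  5  6  7  8  9 10 11 12 13 14 15 16 17 18 19 20 21 22 23 24 25 26 27 28
G :  0  0  0  0  0  0  0  1  1  1  1  1  1  1  2  2  2  0  0  0  0  0  0  0  1  1  1  1  1
P-positions are exactly the n with G(n) = 0.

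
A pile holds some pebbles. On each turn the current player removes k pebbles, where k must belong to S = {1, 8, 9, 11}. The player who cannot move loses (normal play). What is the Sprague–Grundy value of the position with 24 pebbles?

n :  0  1  2  3  4  5  6  7  8  9 10 11 12 13 14 15 16 17 18 19 20 21 22 23 24
G :  0  1  0  1  0  1  0  1  2  3  2  3  2  3  2  3  0  1  0  1  0  1  0  1  2

2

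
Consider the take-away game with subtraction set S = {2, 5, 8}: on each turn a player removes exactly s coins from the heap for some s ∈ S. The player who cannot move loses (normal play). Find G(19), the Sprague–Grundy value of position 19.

n :  0  1  2  3  4  5  6  7  8  9 10 11 12 13 14 15 16 17 18 19
G :  0  0  1  1  0  2  1  0  2  1  0  0  1  1  0  2  1  0  2  1

1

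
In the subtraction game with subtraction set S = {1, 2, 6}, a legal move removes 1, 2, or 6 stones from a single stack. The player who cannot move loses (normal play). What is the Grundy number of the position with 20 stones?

3

n :  0  1  2  3  4  5  6  7  8  9 10 11 12 13 14 15 16 17 18 19 20
G :  0  1  2  0  1  2  3  0  1  2  0  1  2  3  0  1  2  0  1  2  3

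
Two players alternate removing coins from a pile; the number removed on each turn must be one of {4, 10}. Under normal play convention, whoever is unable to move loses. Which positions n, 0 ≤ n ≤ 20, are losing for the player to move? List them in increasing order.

G(0) = 0
G(1) = mex{} = 0
G(2) = mex{} = 0
G(3) = mex{} = 0
G(4) = mex{0} = 1
G(5) = mex{0} = 1
G(6) = mex{0} = 1
G(7) = mex{0} = 1
G(8) = mex{1} = 0
G(9) = mex{1} = 0
G(10) = mex{1,0} = 2
G(11) = mex{1,0} = 2
G(12) = mex{0,0} = 1
G(13) = mex{0,0} = 1
G(14) = mex{2,1} = 0
G(15) = mex{2,1} = 0
G(16) = mex{1,1} = 0
G(17) = mex{1,1} = 0
G(18) = mex{0,0} = 1
G(19) = mex{0,0} = 1
G(20) = mex{0,2} = 1
P-positions are exactly the n with G(n) = 0.

0, 1, 2, 3, 8, 9, 14, 15, 16, 17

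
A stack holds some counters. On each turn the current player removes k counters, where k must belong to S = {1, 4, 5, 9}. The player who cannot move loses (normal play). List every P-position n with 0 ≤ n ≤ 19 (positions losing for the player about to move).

0, 2, 8, 10, 16, 18

G(0) = 0
G(1) = mex{0} = 1
G(2) = mex{1} = 0
G(3) = mex{0} = 1
G(4) = mex{1,0} = 2
G(5) = mex{2,1,0} = 3
G(6) = mex{3,0,1} = 2
G(7) = mex{2,1,0} = 3
G(8) = mex{3,2,1} = 0
G(9) = mex{0,3,2,0} = 1
G(10) = mex{1,2,3,1} = 0
G(11) = mex{0,3,2,0} = 1
G(12) = mex{1,0,3,1} = 2
G(13) = mex{2,1,0,2} = 3
G(14) = mex{3,0,1,3} = 2
G(15) = mex{2,1,0,2} = 3
G(16) = mex{3,2,1,3} = 0
G(17) = mex{0,3,2,0} = 1
G(18) = mex{1,2,3,1} = 0
G(19) = mex{0,3,2,0} = 1
P-positions are exactly the n with G(n) = 0.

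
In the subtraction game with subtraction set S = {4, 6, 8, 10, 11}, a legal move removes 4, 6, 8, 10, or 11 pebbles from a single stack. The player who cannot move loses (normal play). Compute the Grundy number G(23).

2

n :  0  1  2  3  4  5  6  7  8  9 10 11 12 13 14 15 16 17 18 19 20 21 22 23
G :  0  0  0  0  1  1  1  1  2  2  2  2  3  3  3  0  0  0  0  1  1  1  1  2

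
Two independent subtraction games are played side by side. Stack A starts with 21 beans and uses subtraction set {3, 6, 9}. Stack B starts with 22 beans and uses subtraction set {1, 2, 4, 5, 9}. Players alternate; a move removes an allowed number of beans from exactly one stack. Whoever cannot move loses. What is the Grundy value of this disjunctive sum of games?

Stack A, S = {3, 6, 9}:
G(0) = 0
G(1) = mex{} = 0
G(2) = mex{} = 0
G(3) = mex{0} = 1
G(4) = mex{0} = 1
G(5) = mex{0} = 1
G(6) = mex{1,0} = 2
G(7) = mex{1,0} = 2
G(8) = mex{1,0} = 2
G(9) = mex{2,1,0} = 3
G(10) = mex{2,1,0} = 3
G(11) = mex{2,1,0} = 3
G(12) = mex{3,2,1} = 0
G(13) = mex{3,2,1} = 0
G(14) = mex{3,2,1} = 0
G(15) = mex{0,3,2} = 1
G(16) = mex{0,3,2} = 1
G(17) = mex{0,3,2} = 1
G(18) = mex{1,0,3} = 2
G(19) = mex{1,0,3} = 2
G(20) = mex{1,0,3} = 2
G(21) = mex{2,1,0} = 3
G_A(21) = 3.
Stack B, S = {1, 2, 4, 5, 9}:
n :  0  1  2  3  4  5  6  7  8  9 10 11 12 13 14 15 16 17 18 19 20 21 22
G :  0  1  2  0  1  2  0  1  2  3  4  5  3  0  1  2  0  1  2  0  1  2  3
G_B(22) = 3.
Combined Grundy value = 3 ⊕ 3 = 0.

0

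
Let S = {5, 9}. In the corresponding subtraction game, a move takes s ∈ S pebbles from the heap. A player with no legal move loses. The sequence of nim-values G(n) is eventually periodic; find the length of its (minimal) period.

n :  0  1  2  3  4  5  6  7  8  9 10 11 12 13 14 15 16 17 18 19 20 21 22 23 24 25 26 27 28 29
G :  0  0  0  0  0  1  1  1  1  1  2  2  2  2  0  0  0  0  0  1  1  1  1  1  2  2  2  2  0  0
G(n+14) = G(n) holds for n = 0,…,8 (a full window of length max(S) = 9), so the sequence is purely periodic with period 14.

14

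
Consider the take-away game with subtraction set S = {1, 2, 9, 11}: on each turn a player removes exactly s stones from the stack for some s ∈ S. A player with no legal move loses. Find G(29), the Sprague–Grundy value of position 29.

3

n :  0  1  2  3  4  5  6  7  8  9 10 11 12 13 14 15 16 17 18 19 20 21 22 23 24 25 26 27 28 29
G :  0  1  2  0  1  2  0  1  2  3  0  1  2  0  1  2  0  1  2  3  0  1  2  0  1  2  0  1  2  3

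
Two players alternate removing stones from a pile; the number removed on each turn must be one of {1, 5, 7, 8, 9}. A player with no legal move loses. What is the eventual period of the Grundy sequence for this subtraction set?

n :  0  1  2  3  4  5  6  7  8  9 10 11 12 13 14 15 16 17 18 19 20 21 22 23 24 25 26 27 28 29 30 31 32 33
G :  0  1  0  1  0  1  0  1  2  3  2  3  2  3  2  3  0  1  0  1  0  1  0  1  2  3  2  3  2  3  2  3  0  1
G(n+16) = G(n) holds for n = 0,…,8 (a full window of length max(S) = 9), so the sequence is purely periodic with period 16.

16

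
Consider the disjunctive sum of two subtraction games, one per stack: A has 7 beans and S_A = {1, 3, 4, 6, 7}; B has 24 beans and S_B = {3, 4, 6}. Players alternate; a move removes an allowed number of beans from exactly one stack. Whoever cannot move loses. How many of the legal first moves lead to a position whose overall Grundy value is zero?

2

Stack A, S = {1, 3, 4, 6, 7}:
n : 0 1 2 3 4 5 6 7
G : 0 1 0 1 2 3 2 3
G_A(7) = 3.
Stack B, S = {3, 4, 6}:
G(0) = 0
G(1) = mex{} = 0
G(2) = mex{} = 0
G(3) = mex{0} = 1
G(4) = mex{0,0} = 1
G(5) = mex{0,0} = 1
G(6) = mex{1,0,0} = 2
G(7) = mex{1,1,0} = 2
G(8) = mex{1,1,0} = 2
G(9) = mex{2,1,1} = 0
G(10) = mex{2,2,1} = 0
G(11) = mex{2,2,1} = 0
G(12) = mex{0,2,2} = 1
G(13) = mex{0,0,2} = 1
G(14) = mex{0,0,2} = 1
G(15) = mex{1,0,0} = 2
G(16) = mex{1,1,0} = 2
G(17) = mex{1,1,0} = 2
G(18) = mex{2,1,1} = 0
G(19) = mex{2,2,1} = 0
G(20) = mex{2,2,1} = 0
G(21) = mex{0,2,2} = 1
G(22) = mex{0,0,2} = 1
G(23) = mex{0,0,2} = 1
G(24) = mex{1,0,0} = 2
G_B(24) = 2.
Combined Grundy value = 3 ⊕ 2 = 1.
A winning move leaves total XOR = 0, i.e. changes one component's Grundy value g to g ⊕ X where X is the current total.
Stack A: need g' = 3⊕1 = 2. Options: 7−1→G=2, 7−3→G=2, 7−4→G=1, 7−6→G=1, 7−7→G=0. Hits: 2.
Stack B: need g' = 2⊕1 = 3. Options: 24−3→G=1, 24−4→G=0, 24−6→G=0. Hits: 0.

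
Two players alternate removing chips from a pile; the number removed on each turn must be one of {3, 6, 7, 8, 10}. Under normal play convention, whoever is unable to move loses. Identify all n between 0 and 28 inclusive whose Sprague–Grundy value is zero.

0, 1, 2, 13, 14, 15, 26, 27, 28

n :  0  1  2  3  4  5  6  7  8  9 10 11 12 13 14 15 16 17 18 19 20 21 22 23 24 25 26 27 28
G :  0  0  0  1  1  1  2  2  2  3  3  3  4  0  0  0  1  1  1  2  2  2  3  3  3  4  0  0  0
P-positions are exactly the n with G(n) = 0.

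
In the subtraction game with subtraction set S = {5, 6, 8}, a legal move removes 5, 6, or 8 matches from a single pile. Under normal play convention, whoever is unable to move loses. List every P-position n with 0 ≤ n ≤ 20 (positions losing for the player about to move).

G(0) = 0
G(1) = mex{} = 0
G(2) = mex{} = 0
G(3) = mex{} = 0
G(4) = mex{} = 0
G(5) = mex{0} = 1
G(6) = mex{0,0} = 1
G(7) = mex{0,0} = 1
G(8) = mex{0,0,0} = 1
G(9) = mex{0,0,0} = 1
G(10) = mex{1,0,0} = 2
G(11) = mex{1,1,0} = 2
G(12) = mex{1,1,0} = 2
G(13) = mex{1,1,1} = 0
G(14) = mex{1,1,1} = 0
G(15) = mex{2,1,1} = 0
G(16) = mex{2,2,1} = 0
G(17) = mex{2,2,1} = 0
G(18) = mex{0,2,2} = 1
G(19) = mex{0,0,2} = 1
G(20) = mex{0,0,2} = 1
P-positions are exactly the n with G(n) = 0.

0, 1, 2, 3, 4, 13, 14, 15, 16, 17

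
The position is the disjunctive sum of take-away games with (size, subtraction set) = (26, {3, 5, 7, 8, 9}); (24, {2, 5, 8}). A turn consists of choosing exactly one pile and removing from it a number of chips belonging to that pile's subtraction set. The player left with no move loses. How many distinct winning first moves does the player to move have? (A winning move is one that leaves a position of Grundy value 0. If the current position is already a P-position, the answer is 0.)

0

Pile A, S = {3, 5, 7, 8, 9}:
G(0) = 0
G(1) = mex{} = 0
G(2) = mex{} = 0
G(3) = mex{0} = 1
G(4) = mex{0} = 1
G(5) = mex{0,0} = 1
G(6) = mex{1,0} = 2
G(7) = mex{1,0,0} = 2
G(8) = mex{1,1,0,0} = 2
G(9) = mex{2,1,0,0,0} = 3
G(10) = mex{2,1,1,0,0} = 3
G(11) = mex{2,2,1,1,0} = 3
G(12) = mex{3,2,1,1,1} = 0
G(13) = mex{3,2,2,1,1} = 0
G(14) = mex{3,3,2,2,1} = 0
G(15) = mex{0,3,2,2,2} = 1
G(16) = mex{0,3,3,2,2} = 1
G(17) = mex{0,0,3,3,2} = 1
G(18) = mex{1,0,3,3,3} = 2
G(19) = mex{1,0,0,3,3} = 2
G(20) = mex{1,1,0,0,3} = 2
G(21) = mex{2,1,0,0,0} = 3
G(22) = mex{2,1,1,0,0} = 3
G(23) = mex{2,2,1,1,0} = 3
G(24) = mex{3,2,1,1,1} = 0
G(25) = mex{3,2,2,1,1} = 0
G(26) = mex{3,3,2,2,1} = 0
G_A(26) = 0.
Pile B, S = {2, 5, 8}:
G(0) = 0
G(1) = mex{} = 0
G(2) = mex{0} = 1
G(3) = mex{0} = 1
G(4) = mex{1} = 0
G(5) = mex{1,0} = 2
G(6) = mex{0,0} = 1
G(7) = mex{2,1} = 0
G(8) = mex{1,1,0} = 2
G(9) = mex{0,0,0} = 1
G(10) = mex{2,2,1} = 0
G(11) = mex{1,1,1} = 0
G(12) = mex{0,0,0} = 1
G(13) = mex{0,2,2} = 1
G(14) = mex{1,1,1} = 0
G(15) = mex{1,0,0} = 2
G(16) = mex{0,0,2} = 1
G(17) = mex{2,1,1} = 0
G(18) = mex{1,1,0} = 2
G(19) = mex{0,0,0} = 1
G(20) = mex{2,2,1} = 0
G(21) = mex{1,1,1} = 0
G(22) = mex{0,0,0} = 1
G(23) = mex{0,2,2} = 1
G(24) = mex{1,1,1} = 0
G_B(24) = 0.
Combined Grundy value = 0 ⊕ 0 = 0.
A winning move leaves total XOR = 0, i.e. changes one component's Grundy value g to g ⊕ X where X is the current total.
Pile A: target g' = 0⊕0 = 0, but every legal move changes the Grundy value (mex property), so 0 moves.
Pile B: target g' = 0⊕0 = 0, but every legal move changes the Grundy value (mex property), so 0 moves.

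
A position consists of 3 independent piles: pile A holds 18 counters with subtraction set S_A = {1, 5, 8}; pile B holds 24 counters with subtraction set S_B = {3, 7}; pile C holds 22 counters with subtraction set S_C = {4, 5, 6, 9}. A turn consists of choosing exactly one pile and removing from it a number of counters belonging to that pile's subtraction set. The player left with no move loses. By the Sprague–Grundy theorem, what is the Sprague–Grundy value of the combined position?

2

Pile A, S = {1, 5, 8}:
n :  0  1  2  3  4  5  6  7  8  9 10 11 12 13 14 15 16 17 18
G :  0  1  0  1  0  1  0  1  2  3  2  3  2  0  1  0  1  0  1
G_A(18) = 1.
Pile B, S = {3, 7}:
n :  0  1  2  3  4  5  6  7  8  9 10 11 12 13 14 15 16 17 18 19 20 21 22 23 24
G :  0  0  0  1  1  1  0  2  2  1  0  0  0  1  1  1  0  2  2  1  0  0  0  1  1
G_B(24) = 1.
Pile C, S = {4, 5, 6, 9}:
G(0) = 0
G(1) = mex{} = 0
G(2) = mex{} = 0
G(3) = mex{} = 0
G(4) = mex{0} = 1
G(5) = mex{0,0} = 1
G(6) = mex{0,0,0} = 1
G(7) = mex{0,0,0} = 1
G(8) = mex{1,0,0} = 2
G(9) = mex{1,1,0,0} = 2
G(10) = mex{1,1,1,0} = 2
G(11) = mex{1,1,1,0} = 2
G(12) = mex{2,1,1,0} = 3
G(13) = mex{2,2,1,1} = 0
G(14) = mex{2,2,2,1} = 0
G(15) = mex{2,2,2,1} = 0
G(16) = mex{3,2,2,1} = 0
G(17) = mex{0,3,2,2} = 1
G(18) = mex{0,0,3,2} = 1
G(19) = mex{0,0,0,2} = 1
G(20) = mex{0,0,0,2} = 1
G(21) = mex{1,0,0,3} = 2
G(22) = mex{1,1,0,0} = 2
G_C(22) = 2.
Combined Grundy value = 1 ⊕ 1 ⊕ 2 = 2.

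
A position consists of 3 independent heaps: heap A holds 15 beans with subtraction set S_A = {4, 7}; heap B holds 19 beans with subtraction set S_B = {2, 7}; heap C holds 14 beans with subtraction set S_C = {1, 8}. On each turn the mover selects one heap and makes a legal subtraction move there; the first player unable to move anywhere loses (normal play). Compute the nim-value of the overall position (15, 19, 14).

Heap A, S = {4, 7}:
n :  0  1  2  3  4  5  6  7  8  9 10 11 12 13 14 15
G :  0  0  0  0  1  1  1  1  2  2  2  0  0  0  0  1
G_A(15) = 1.
Heap B, S = {2, 7}:
G(0) = 0
G(1) = mex{} = 0
G(2) = mex{0} = 1
G(3) = mex{0} = 1
G(4) = mex{1} = 0
G(5) = mex{1} = 0
G(6) = mex{0} = 1
G(7) = mex{0,0} = 1
G(8) = mex{1,0} = 2
G(9) = mex{1,1} = 0
G(10) = mex{2,1} = 0
G(11) = mex{0,0} = 1
G(12) = mex{0,0} = 1
G(13) = mex{1,1} = 0
G(14) = mex{1,1} = 0
G(15) = mex{0,2} = 1
G(16) = mex{0,0} = 1
G(17) = mex{1,0} = 2
G(18) = mex{1,1} = 0
G(19) = mex{2,1} = 0
G_B(19) = 0.
Heap C, S = {1, 8}:
n :  0  1  2  3  4  5  6  7  8  9 10 11 12 13 14
G :  0  1  0  1  0  1  0  1  2  0  1  0  1  0  1
G_C(14) = 1.
Combined Grundy value = 1 ⊕ 0 ⊕ 1 = 0.

0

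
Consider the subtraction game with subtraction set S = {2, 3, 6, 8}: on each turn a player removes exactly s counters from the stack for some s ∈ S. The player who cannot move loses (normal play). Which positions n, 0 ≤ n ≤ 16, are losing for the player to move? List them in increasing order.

0, 1, 5, 10, 14, 15

n :  0  1  2  3  4  5  6  7  8  9 10 11 12 13 14 15 16
G :  0  0  1  1  2  0  3  1  2  2  0  3  1  2  0  0  1
P-positions are exactly the n with G(n) = 0.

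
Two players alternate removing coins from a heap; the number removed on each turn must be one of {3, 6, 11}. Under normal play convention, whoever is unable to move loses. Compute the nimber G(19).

G(0) = 0
G(1) = mex{} = 0
G(2) = mex{} = 0
G(3) = mex{0} = 1
G(4) = mex{0} = 1
G(5) = mex{0} = 1
G(6) = mex{1,0} = 2
G(7) = mex{1,0} = 2
G(8) = mex{1,0} = 2
G(9) = mex{2,1} = 0
G(10) = mex{2,1} = 0
G(11) = mex{2,1,0} = 3
G(12) = mex{0,2,0} = 1
G(13) = mex{0,2,0} = 1
G(14) = mex{3,2,1} = 0
G(15) = mex{1,0,1} = 2
G(16) = mex{1,0,1} = 2
G(17) = mex{0,3,2} = 1
G(18) = mex{2,1,2} = 0
G(19) = mex{2,1,2} = 0

0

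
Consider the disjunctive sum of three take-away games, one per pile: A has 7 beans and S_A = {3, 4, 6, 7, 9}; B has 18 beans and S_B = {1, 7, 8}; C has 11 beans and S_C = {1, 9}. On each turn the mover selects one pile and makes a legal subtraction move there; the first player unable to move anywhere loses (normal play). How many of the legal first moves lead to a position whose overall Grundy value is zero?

Pile A, S = {3, 4, 6, 7, 9}:
n : 0 1 2 3 4 5 6 7
G : 0 0 0 1 1 1 2 2
G_A(7) = 2.
Pile B, S = {1, 7, 8}:
n :  0  1  2  3  4  5  6  7  8  9 10 11 12 13 14 15 16 17 18
G :  0  1  0  1  0  1  0  1  2  3  2  3  2  3  2  0  1  0  1
G_B(18) = 1.
Pile C, S = {1, 9}:
G(0) = 0
G(1) = mex{0} = 1
G(2) = mex{1} = 0
G(3) = mex{0} = 1
G(4) = mex{1} = 0
G(5) = mex{0} = 1
G(6) = mex{1} = 0
G(7) = mex{0} = 1
G(8) = mex{1} = 0
G(9) = mex{0,0} = 1
G(10) = mex{1,1} = 0
G(11) = mex{0,0} = 1
G_C(11) = 1.
Combined Grundy value = 2 ⊕ 1 ⊕ 1 = 2.
A winning move leaves total XOR = 0, i.e. changes one component's Grundy value g to g ⊕ X where X is the current total.
Pile A: need g' = 2⊕2 = 0. Options: 7−3→G=1, 7−4→G=1, 7−6→G=0, 7−7→G=0. Hits: 2.
Pile B: need g' = 1⊕2 = 3. Options: 18−1→G=0, 18−7→G=3, 18−8→G=2. Hits: 1.
Pile C: need g' = 1⊕2 = 3. Options: 11−1→G=0, 11−9→G=0. Hits: 0.

3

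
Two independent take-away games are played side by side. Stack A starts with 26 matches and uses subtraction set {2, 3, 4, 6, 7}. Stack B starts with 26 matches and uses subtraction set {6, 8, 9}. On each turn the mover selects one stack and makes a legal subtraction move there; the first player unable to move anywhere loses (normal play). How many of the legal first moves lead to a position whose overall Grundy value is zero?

1

Stack A, S = {2, 3, 4, 6, 7}:
n :  0  1  2  3  4  5  6  7  8  9 10 11 12 13 14 15 16 17 18 19 20 21 22 23 24 25 26
G :  0  0  1  1  2  2  3  3  4  0  0  1  1  2  2  3  3  4  0  0  1  1  2  2  3  3  4
G_A(26) = 4.
Stack B, S = {6, 8, 9}:
G(0) = 0
G(1) = mex{} = 0
G(2) = mex{} = 0
G(3) = mex{} = 0
G(4) = mex{} = 0
G(5) = mex{} = 0
G(6) = mex{0} = 1
G(7) = mex{0} = 1
G(8) = mex{0,0} = 1
G(9) = mex{0,0,0} = 1
G(10) = mex{0,0,0} = 1
G(11) = mex{0,0,0} = 1
G(12) = mex{1,0,0} = 2
G(13) = mex{1,0,0} = 2
G(14) = mex{1,1,0} = 2
G(15) = mex{1,1,1} = 0
G(16) = mex{1,1,1} = 0
G(17) = mex{1,1,1} = 0
G(18) = mex{2,1,1} = 0
G(19) = mex{2,1,1} = 0
G(20) = mex{2,2,1} = 0
G(21) = mex{0,2,2} = 1
G(22) = mex{0,2,2} = 1
G(23) = mex{0,0,2} = 1
G(24) = mex{0,0,0} = 1
G(25) = mex{0,0,0} = 1
G(26) = mex{0,0,0} = 1
G_B(26) = 1.
Combined Grundy value = 4 ⊕ 1 = 5.
A winning move leaves total XOR = 0, i.e. changes one component's Grundy value g to g ⊕ X where X is the current total.
Stack A: need g' = 4⊕5 = 1. Options: 26−2→G=3, 26−3→G=2, 26−4→G=2, 26−6→G=1, 26−7→G=0. Hits: 1.
Stack B: need g' = 1⊕5 = 4. Options: 26−6→G=0, 26−8→G=0, 26−9→G=0. Hits: 0.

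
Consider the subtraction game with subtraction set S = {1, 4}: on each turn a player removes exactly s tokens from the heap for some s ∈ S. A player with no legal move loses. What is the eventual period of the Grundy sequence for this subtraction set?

5

G(0) = 0
G(1) = mex{0} = 1
G(2) = mex{1} = 0
G(3) = mex{0} = 1
G(4) = mex{1,0} = 2
G(5) = mex{2,1} = 0
G(6) = mex{0,0} = 1
G(7) = mex{1,1} = 0
G(8) = mex{0,2} = 1
G(9) = mex{1,0} = 2
G(10) = mex{2,1} = 0
G(11) = mex{0,0} = 1
G(12) = mex{1,1} = 0
G(13) = mex{0,2} = 1
G(14) = mex{1,0} = 2
G(n+5) = G(n) holds for n = 0,…,3 (a full window of length max(S) = 4), so the sequence is purely periodic with period 5.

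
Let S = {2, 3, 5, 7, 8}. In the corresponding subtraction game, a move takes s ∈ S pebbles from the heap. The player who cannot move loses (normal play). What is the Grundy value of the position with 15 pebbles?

2

G(0) = 0
G(1) = mex{} = 0
G(2) = mex{0} = 1
G(3) = mex{0,0} = 1
G(4) = mex{1,0} = 2
G(5) = mex{1,1,0} = 2
G(6) = mex{2,1,0} = 3
G(7) = mex{2,2,1,0} = 3
G(8) = mex{3,2,1,0,0} = 4
G(9) = mex{3,3,2,1,0} = 4
G(10) = mex{4,3,2,1,1} = 0
G(11) = mex{4,4,3,2,1} = 0
G(12) = mex{0,4,3,2,2} = 1
G(13) = mex{0,0,4,3,2} = 1
G(14) = mex{1,0,4,3,3} = 2
G(15) = mex{1,1,0,4,3} = 2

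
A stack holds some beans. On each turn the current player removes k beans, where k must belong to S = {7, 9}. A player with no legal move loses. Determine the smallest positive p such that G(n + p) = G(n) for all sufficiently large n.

16

n :  0  1  2  3  4  5  6  7  8  9 10 11 12 13 14 15 16 17 18 19 20 21 22 23 24 25 26 27 28 29 30 31 32 33
G :  0  0  0  0  0  0  0  1  1  1  1  1  1  1  2  2  0  0  0  0  0  0  0  1  1  1  1  1  1  1  2  2  0  0
G(n+16) = G(n) holds for n = 0,…,8 (a full window of length max(S) = 9), so the sequence is purely periodic with period 16.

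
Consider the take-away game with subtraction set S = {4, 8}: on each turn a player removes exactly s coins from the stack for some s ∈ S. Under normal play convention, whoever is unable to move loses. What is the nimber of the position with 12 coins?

0

n :  0  1  2  3  4  5  6  7  8  9 10 11 12
G :  0  0  0  0  1  1  1  1  2  2  2  2  0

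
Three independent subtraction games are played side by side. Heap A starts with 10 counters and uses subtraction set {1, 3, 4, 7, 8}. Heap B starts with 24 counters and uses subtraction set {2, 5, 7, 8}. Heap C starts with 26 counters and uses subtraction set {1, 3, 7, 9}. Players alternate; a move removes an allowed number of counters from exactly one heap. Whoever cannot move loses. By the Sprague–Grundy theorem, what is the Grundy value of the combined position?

Heap A, S = {1, 3, 4, 7, 8}:
G(0) = 0
G(1) = mex{0} = 1
G(2) = mex{1} = 0
G(3) = mex{0,0} = 1
G(4) = mex{1,1,0} = 2
G(5) = mex{2,0,1} = 3
G(6) = mex{3,1,0} = 2
G(7) = mex{2,2,1,0} = 3
G(8) = mex{3,3,2,1,0} = 4
G(9) = mex{4,2,3,0,1} = 5
G(10) = mex{5,3,2,1,0} = 4
G_A(10) = 4.
Heap B, S = {2, 5, 7, 8}:
n :  0  1  2  3  4  5  6  7  8  9 10 11 12 13 14 15 16 17 18 19 20 21 22 23 24
G :  0  0  1  1  0  2  1  3  2  2  0  3  1  0  0  1  1  3  2  2  3  3  2  0  0
G_B(24) = 0.
Heap C, S = {1, 3, 7, 9}:
G(0) = 0
G(1) = mex{0} = 1
G(2) = mex{1} = 0
G(3) = mex{0,0} = 1
G(4) = mex{1,1} = 0
G(5) = mex{0,0} = 1
G(6) = mex{1,1} = 0
G(7) = mex{0,0,0} = 1
G(8) = mex{1,1,1} = 0
G(9) = mex{0,0,0,0} = 1
G(10) = mex{1,1,1,1} = 0
G(11) = mex{0,0,0,0} = 1
G(12) = mex{1,1,1,1} = 0
G(13) = mex{0,0,0,0} = 1
G(14) = mex{1,1,1,1} = 0
G(15) = mex{0,0,0,0} = 1
G(16) = mex{1,1,1,1} = 0
G(17) = mex{0,0,0,0} = 1
G(18) = mex{1,1,1,1} = 0
G(19) = mex{0,0,0,0} = 1
G(20) = mex{1,1,1,1} = 0
G(21) = mex{0,0,0,0} = 1
G(22) = mex{1,1,1,1} = 0
G(23) = mex{0,0,0,0} = 1
G(24) = mex{1,1,1,1} = 0
G(25) = mex{0,0,0,0} = 1
G(26) = mex{1,1,1,1} = 0
G_C(26) = 0.
Combined Grundy value = 4 ⊕ 0 ⊕ 0 = 4.

4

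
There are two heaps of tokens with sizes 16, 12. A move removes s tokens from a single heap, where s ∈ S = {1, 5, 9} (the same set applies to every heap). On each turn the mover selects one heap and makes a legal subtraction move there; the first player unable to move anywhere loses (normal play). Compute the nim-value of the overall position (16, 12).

0

All heaps use S = {1, 5, 9}:
n :  0  1  2  3  4  5  6  7  8  9 10 11 12 13 14 15 16
G :  0  1  0  1  0  1  0  1  0  1  0  1  0  1  0  1  0
Heap A: G(16) = 0.
Heap B: G(12) = 0.
Combined Grundy value = 0 ⊕ 0 = 0.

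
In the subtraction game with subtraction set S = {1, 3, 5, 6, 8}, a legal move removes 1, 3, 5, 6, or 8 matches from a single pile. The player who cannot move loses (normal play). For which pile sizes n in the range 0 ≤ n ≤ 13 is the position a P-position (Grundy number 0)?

0, 2, 4, 11, 13

n :  0  1  2  3  4  5  6  7  8  9 10 11 12 13
G :  0  1  0  1  0  1  2  3  2  3  2  0  1  0
P-positions are exactly the n with G(n) = 0.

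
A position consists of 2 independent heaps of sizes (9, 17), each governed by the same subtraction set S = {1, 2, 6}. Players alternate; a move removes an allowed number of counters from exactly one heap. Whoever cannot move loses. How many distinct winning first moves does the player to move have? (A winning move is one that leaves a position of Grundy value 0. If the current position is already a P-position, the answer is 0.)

All heaps use S = {1, 2, 6}:
G(0) = 0
G(1) = mex{0} = 1
G(2) = mex{1,0} = 2
G(3) = mex{2,1} = 0
G(4) = mex{0,2} = 1
G(5) = mex{1,0} = 2
G(6) = mex{2,1,0} = 3
G(7) = mex{3,2,1} = 0
G(8) = mex{0,3,2} = 1
G(9) = mex{1,0,0} = 2
G(10) = mex{2,1,1} = 0
G(11) = mex{0,2,2} = 1
G(12) = mex{1,0,3} = 2
G(13) = mex{2,1,0} = 3
G(14) = mex{3,2,1} = 0
G(15) = mex{0,3,2} = 1
G(16) = mex{1,0,0} = 2
G(17) = mex{2,1,1} = 0
Heap A: G(9) = 2.
Heap B: G(17) = 0.
Combined Grundy value = 2 ⊕ 0 = 2.
A winning move leaves total XOR = 0, i.e. changes one component's Grundy value g to g ⊕ X where X is the current total.
Heap A: need g' = 2⊕2 = 0. Options: 9−1→G=1, 9−2→G=0, 9−6→G=0. Hits: 2.
Heap B: need g' = 0⊕2 = 2. Options: 17−1→G=2, 17−2→G=1, 17−6→G=1. Hits: 1.

3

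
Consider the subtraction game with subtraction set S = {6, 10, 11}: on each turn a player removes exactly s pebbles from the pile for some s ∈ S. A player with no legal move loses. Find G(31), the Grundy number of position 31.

2

G(0) = 0
G(1) = mex{} = 0
G(2) = mex{} = 0
G(3) = mex{} = 0
G(4) = mex{} = 0
G(5) = mex{} = 0
G(6) = mex{0} = 1
G(7) = mex{0} = 1
G(8) = mex{0} = 1
G(9) = mex{0} = 1
G(10) = mex{0,0} = 1
G(11) = mex{0,0,0} = 1
G(12) = mex{1,0,0} = 2
G(13) = mex{1,0,0} = 2
G(14) = mex{1,0,0} = 2
G(15) = mex{1,0,0} = 2
G(16) = mex{1,1,0} = 2
G(17) = mex{1,1,1} = 0
G(18) = mex{2,1,1} = 0
G(19) = mex{2,1,1} = 0
G(20) = mex{2,1,1} = 0
G(21) = mex{2,1,1} = 0
G(22) = mex{2,2,1} = 0
G(23) = mex{0,2,2} = 1
G(24) = mex{0,2,2} = 1
G(25) = mex{0,2,2} = 1
G(26) = mex{0,2,2} = 1
G(27) = mex{0,0,2} = 1
G(28) = mex{0,0,0} = 1
G(29) = mex{1,0,0} = 2
G(30) = mex{1,0,0} = 2
G(31) = mex{1,0,0} = 2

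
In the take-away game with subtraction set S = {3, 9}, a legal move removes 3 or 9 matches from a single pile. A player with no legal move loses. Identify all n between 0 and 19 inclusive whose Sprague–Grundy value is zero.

0, 1, 2, 6, 7, 8, 12, 13, 14, 18, 19

n :  0  1  2  3  4  5  6  7  8  9 10 11 12 13 14 15 16 17 18 19
G :  0  0  0  1  1  1  0  0  0  1  1  1  0  0  0  1  1  1  0  0
P-positions are exactly the n with G(n) = 0.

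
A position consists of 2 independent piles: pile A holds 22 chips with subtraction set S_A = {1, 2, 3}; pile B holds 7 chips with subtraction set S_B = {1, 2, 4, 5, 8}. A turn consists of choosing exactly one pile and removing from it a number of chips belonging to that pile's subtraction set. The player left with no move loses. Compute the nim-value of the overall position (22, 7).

3

Pile A, S = {1, 2, 3}:
n :  0  1  2  3  4  5  6  7  8  9 10 11 12 13 14 15 16 17 18 19 20 21 22
G :  0  1  2  3  0  1  2  3  0  1  2  3  0  1  2  3  0  1  2  3  0  1  2
G_A(22) = 2.
Pile B, S = {1, 2, 4, 5, 8}:
G(0) = 0
G(1) = mex{0} = 1
G(2) = mex{1,0} = 2
G(3) = mex{2,1} = 0
G(4) = mex{0,2,0} = 1
G(5) = mex{1,0,1,0} = 2
G(6) = mex{2,1,2,1} = 0
G(7) = mex{0,2,0,2} = 1
G_B(7) = 1.
Combined Grundy value = 2 ⊕ 1 = 3.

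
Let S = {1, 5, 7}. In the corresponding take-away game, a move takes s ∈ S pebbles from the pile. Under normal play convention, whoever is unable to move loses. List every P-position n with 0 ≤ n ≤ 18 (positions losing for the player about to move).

G(0) = 0
G(1) = mex{0} = 1
G(2) = mex{1} = 0
G(3) = mex{0} = 1
G(4) = mex{1} = 0
G(5) = mex{0,0} = 1
G(6) = mex{1,1} = 0
G(7) = mex{0,0,0} = 1
G(8) = mex{1,1,1} = 0
G(9) = mex{0,0,0} = 1
G(10) = mex{1,1,1} = 0
G(11) = mex{0,0,0} = 1
G(12) = mex{1,1,1} = 0
G(13) = mex{0,0,0} = 1
G(14) = mex{1,1,1} = 0
G(15) = mex{0,0,0} = 1
G(16) = mex{1,1,1} = 0
G(17) = mex{0,0,0} = 1
G(18) = mex{1,1,1} = 0
P-positions are exactly the n with G(n) = 0.

0, 2, 4, 6, 8, 10, 12, 14, 16, 18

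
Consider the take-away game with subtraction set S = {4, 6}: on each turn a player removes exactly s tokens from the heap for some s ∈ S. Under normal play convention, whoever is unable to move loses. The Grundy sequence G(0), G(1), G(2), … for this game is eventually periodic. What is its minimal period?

n :  0  1  2  3  4  5  6  7  8  9 10 11 12 13 14 15 16 17 18 19 20 21
G :  0  0  0  0  1  1  1  1  2  2  0  0  0  0  1  1  1  1  2  2  0  0
G(n+10) = G(n) holds for n = 0,…,5 (a full window of length max(S) = 6), so the sequence is purely periodic with period 10.

10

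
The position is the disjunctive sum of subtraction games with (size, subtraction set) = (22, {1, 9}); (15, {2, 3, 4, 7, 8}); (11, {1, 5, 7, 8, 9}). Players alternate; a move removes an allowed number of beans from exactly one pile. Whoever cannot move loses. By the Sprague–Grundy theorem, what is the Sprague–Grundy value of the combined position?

Pile A, S = {1, 9}:
G(0) = 0
G(1) = mex{0} = 1
G(2) = mex{1} = 0
G(3) = mex{0} = 1
G(4) = mex{1} = 0
G(5) = mex{0} = 1
G(6) = mex{1} = 0
G(7) = mex{0} = 1
G(8) = mex{1} = 0
G(9) = mex{0,0} = 1
G(10) = mex{1,1} = 0
G(11) = mex{0,0} = 1
G(12) = mex{1,1} = 0
G(13) = mex{0,0} = 1
G(14) = mex{1,1} = 0
G(15) = mex{0,0} = 1
G(16) = mex{1,1} = 0
G(17) = mex{0,0} = 1
G(18) = mex{1,1} = 0
G(19) = mex{0,0} = 1
G(20) = mex{1,1} = 0
G(21) = mex{0,0} = 1
G(22) = mex{1,1} = 0
G_A(22) = 0.
Pile B, S = {2, 3, 4, 7, 8}:
n :  0  1  2  3  4  5  6  7  8  9 10 11 12 13 14 15
G :  0  0  1  1  2  2  0  3  1  4  2  0  0  1  1  2
G_B(15) = 2.
Pile C, S = {1, 5, 7, 8, 9}:
n :  0  1  2  3  4  5  6  7  8  9 10 11
G :  0  1  0  1  0  1  0  1  2  3  2  3
G_C(11) = 3.
Combined Grundy value = 0 ⊕ 2 ⊕ 3 = 1.

1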